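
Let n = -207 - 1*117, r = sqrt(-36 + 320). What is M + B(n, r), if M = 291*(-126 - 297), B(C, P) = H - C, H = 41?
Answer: -122728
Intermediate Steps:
r = 2*sqrt(71) (r = sqrt(284) = 2*sqrt(71) ≈ 16.852)
n = -324 (n = -207 - 117 = -324)
B(C, P) = 41 - C
M = -123093 (M = 291*(-423) = -123093)
M + B(n, r) = -123093 + (41 - 1*(-324)) = -123093 + (41 + 324) = -123093 + 365 = -122728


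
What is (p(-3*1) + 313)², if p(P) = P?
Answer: 96100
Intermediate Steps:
(p(-3*1) + 313)² = (-3*1 + 313)² = (-3 + 313)² = 310² = 96100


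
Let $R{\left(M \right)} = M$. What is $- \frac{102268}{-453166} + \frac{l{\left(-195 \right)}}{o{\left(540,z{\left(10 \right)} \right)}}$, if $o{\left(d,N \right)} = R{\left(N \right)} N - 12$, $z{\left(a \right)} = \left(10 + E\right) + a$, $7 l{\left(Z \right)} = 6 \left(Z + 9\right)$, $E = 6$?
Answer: $- \frac{542707}{37612778} \approx -0.014429$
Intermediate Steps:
$l{\left(Z \right)} = \frac{54}{7} + \frac{6 Z}{7}$ ($l{\left(Z \right)} = \frac{6 \left(Z + 9\right)}{7} = \frac{6 \left(9 + Z\right)}{7} = \frac{54 + 6 Z}{7} = \frac{54}{7} + \frac{6 Z}{7}$)
$z{\left(a \right)} = 16 + a$ ($z{\left(a \right)} = \left(10 + 6\right) + a = 16 + a$)
$o{\left(d,N \right)} = -12 + N^{2}$ ($o{\left(d,N \right)} = N N - 12 = N^{2} - 12 = -12 + N^{2}$)
$- \frac{102268}{-453166} + \frac{l{\left(-195 \right)}}{o{\left(540,z{\left(10 \right)} \right)}} = - \frac{102268}{-453166} + \frac{\frac{54}{7} + \frac{6}{7} \left(-195\right)}{-12 + \left(16 + 10\right)^{2}} = \left(-102268\right) \left(- \frac{1}{453166}\right) + \frac{\frac{54}{7} - \frac{1170}{7}}{-12 + 26^{2}} = \frac{51134}{226583} - \frac{1116}{7 \left(-12 + 676\right)} = \frac{51134}{226583} - \frac{1116}{7 \cdot 664} = \frac{51134}{226583} - \frac{279}{1162} = - \frac{542707}{37612778}$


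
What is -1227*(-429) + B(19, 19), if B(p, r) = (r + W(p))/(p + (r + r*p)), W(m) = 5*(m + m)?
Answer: 11054054/21 ≈ 5.2638e+5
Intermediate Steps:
W(m) = 10*m (W(m) = 5*(2*m) = 10*m)
B(p, r) = (r + 10*p)/(p + r + p*r) (B(p, r) = (r + 10*p)/(p + (r + r*p)) = (r + 10*p)/(p + (r + p*r)) = (r + 10*p)/(p + r + p*r))
-1227*(-429) + B(19, 19) = -1227*(-429) + (19 + 10*19)/(19 + 19 + 19*19) = 526383 + (19 + 190)/(19 + 19 + 361) = 526383 + 209/399 = 526383 + (1/399)*209 = 526383 + 11/21 = 11054054/21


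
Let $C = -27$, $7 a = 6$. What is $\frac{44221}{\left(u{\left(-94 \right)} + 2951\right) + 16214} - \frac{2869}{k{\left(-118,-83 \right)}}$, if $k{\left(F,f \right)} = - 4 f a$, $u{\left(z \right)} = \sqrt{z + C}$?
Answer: $- \frac{2844110816719}{365828156616} - \frac{486431 i}{367297346} \approx -7.7744 - 0.0013244 i$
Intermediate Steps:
$a = \frac{6}{7}$ ($a = \frac{1}{7} \cdot 6 = \frac{6}{7} \approx 0.85714$)
$u{\left(z \right)} = \sqrt{-27 + z}$ ($u{\left(z \right)} = \sqrt{z - 27} = \sqrt{-27 + z}$)
$k{\left(F,f \right)} = - \frac{24 f}{7}$ ($k{\left(F,f \right)} = - 4 f \frac{6}{7} = - \frac{24 f}{7}$)
$\frac{44221}{\left(u{\left(-94 \right)} + 2951\right) + 16214} - \frac{2869}{k{\left(-118,-83 \right)}} = \frac{44221}{\left(\sqrt{-27 - 94} + 2951\right) + 16214} - \frac{2869}{\left(- \frac{24}{7}\right) \left(-83\right)} = \frac{44221}{\left(\sqrt{-121} + 2951\right) + 16214} - \frac{2869}{\frac{1992}{7}} = \frac{44221}{\left(11 i + 2951\right) + 16214} - \frac{20083}{1992} = \frac{44221}{\left(2951 + 11 i\right) + 16214} - \frac{20083}{1992} = \frac{44221}{19165 + 11 i} - \frac{20083}{1992} = 44221 \frac{19165 - 11 i}{367297346} - \frac{20083}{1992} = \frac{44221 \left(19165 - 11 i\right)}{367297346} - \frac{20083}{1992} = - \frac{20083}{1992} + \frac{44221 \left(19165 - 11 i\right)}{367297346}$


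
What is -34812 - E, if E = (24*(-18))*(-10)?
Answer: -39132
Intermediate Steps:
E = 4320 (E = -432*(-10) = 4320)
-34812 - E = -34812 - 1*4320 = -34812 - 4320 = -39132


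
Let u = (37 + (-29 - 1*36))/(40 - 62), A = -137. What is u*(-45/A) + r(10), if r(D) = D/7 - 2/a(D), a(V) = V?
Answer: 86851/52745 ≈ 1.6466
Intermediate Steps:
r(D) = -2/D + D/7 (r(D) = D/7 - 2/D = -2/D + D/7)
u = 14/11 (u = (37 + (-29 - 36))/(-22) = (37 - 65)*(-1/22) = -28*(-1/22) = 14/11 ≈ 1.2727)
u*(-45/A) + r(10) = 14*(-45/(-137))/11 + (-2/10 + (⅐)*10) = 14*(-45*(-1/137))/11 + (-2*⅒ + 10/7) = (14/11)*(45/137) + (-⅕ + 10/7) = 630/1507 + 43/35 = 86851/52745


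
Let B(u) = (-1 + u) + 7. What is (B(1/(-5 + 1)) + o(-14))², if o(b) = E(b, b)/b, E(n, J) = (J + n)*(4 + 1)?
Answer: 3969/16 ≈ 248.06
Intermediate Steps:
E(n, J) = 5*J + 5*n (E(n, J) = (J + n)*5 = 5*J + 5*n)
o(b) = 10 (o(b) = (5*b + 5*b)/b = (10*b)/b = 10)
B(u) = 6 + u
(B(1/(-5 + 1)) + o(-14))² = ((6 + 1/(-5 + 1)) + 10)² = ((6 + 1/(-4)) + 10)² = ((6 - ¼) + 10)² = (23/4 + 10)² = (63/4)² = 3969/16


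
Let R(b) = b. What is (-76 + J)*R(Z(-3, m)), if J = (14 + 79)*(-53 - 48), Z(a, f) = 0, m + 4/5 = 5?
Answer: 0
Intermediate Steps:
m = 21/5 (m = -⅘ + 5 = 21/5 ≈ 4.2000)
J = -9393 (J = 93*(-101) = -9393)
(-76 + J)*R(Z(-3, m)) = (-76 - 9393)*0 = -9469*0 = 0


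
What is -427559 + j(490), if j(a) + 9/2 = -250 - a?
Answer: -856607/2 ≈ -4.2830e+5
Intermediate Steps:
j(a) = -509/2 - a (j(a) = -9/2 + (-250 - a) = -509/2 - a)
-427559 + j(490) = -427559 + (-509/2 - 1*490) = -427559 + (-509/2 - 490) = -427559 - 1489/2 = -856607/2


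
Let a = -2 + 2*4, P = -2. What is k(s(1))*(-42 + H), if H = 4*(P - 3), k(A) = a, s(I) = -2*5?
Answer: -372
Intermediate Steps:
s(I) = -10
a = 6 (a = -2 + 8 = 6)
k(A) = 6
H = -20 (H = 4*(-2 - 3) = 4*(-5) = -20)
k(s(1))*(-42 + H) = 6*(-42 - 20) = 6*(-62) = -372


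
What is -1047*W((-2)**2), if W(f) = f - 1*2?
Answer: -2094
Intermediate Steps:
W(f) = -2 + f (W(f) = f - 2 = -2 + f)
-1047*W((-2)**2) = -1047*(-2 + (-2)**2) = -1047*(-2 + 4) = -1047*2 = -2094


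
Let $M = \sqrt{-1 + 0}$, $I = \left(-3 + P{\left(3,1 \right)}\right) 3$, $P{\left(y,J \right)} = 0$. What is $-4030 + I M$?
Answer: $-4030 - 9 i \approx -4030.0 - 9.0 i$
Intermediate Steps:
$I = -9$ ($I = \left(-3 + 0\right) 3 = \left(-3\right) 3 = -9$)
$M = i$ ($M = \sqrt{-1} = i \approx 1.0 i$)
$-4030 + I M = -4030 - 9 i$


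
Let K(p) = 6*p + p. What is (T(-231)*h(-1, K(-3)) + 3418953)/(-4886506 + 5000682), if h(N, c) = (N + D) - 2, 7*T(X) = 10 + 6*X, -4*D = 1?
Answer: 23937143/799232 ≈ 29.950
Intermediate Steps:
D = -1/4 (D = -1/4*1 = -1/4 ≈ -0.25000)
T(X) = 10/7 + 6*X/7 (T(X) = (10 + 6*X)/7 = 10/7 + 6*X/7)
K(p) = 7*p
h(N, c) = -9/4 + N (h(N, c) = (N - 1/4) - 2 = (-1/4 + N) - 2 = -9/4 + N)
(T(-231)*h(-1, K(-3)) + 3418953)/(-4886506 + 5000682) = ((10/7 + (6/7)*(-231))*(-9/4 - 1) + 3418953)/(-4886506 + 5000682) = ((10/7 - 198)*(-13/4) + 3418953)/114176 = (-1376/7*(-13/4) + 3418953)*(1/114176) = (4472/7 + 3418953)*(1/114176) = (23937143/7)*(1/114176) = 23937143/799232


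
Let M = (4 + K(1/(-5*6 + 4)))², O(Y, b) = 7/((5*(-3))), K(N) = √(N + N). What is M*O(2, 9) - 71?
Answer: -5098/65 - 56*I*√13/195 ≈ -78.431 - 1.0354*I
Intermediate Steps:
K(N) = √2*√N (K(N) = √(2*N) = √2*√N)
O(Y, b) = -7/15 (O(Y, b) = 7/(-15) = 7*(-1/15) = -7/15)
M = (4 + I*√13/13)² (M = (4 + √2*√(1/(-5*6 + 4)))² = (4 + √2*√(1/(-30 + 4)))² = (4 + √2*√(1/(-26)))² = (4 + √2*√(-1/26))² = (4 + √2*(I*√26/26))² = (4 + I*√13/13)² ≈ 15.923 + 2.2188*I)
M*O(2, 9) - 71 = ((52 + I*√13)²/169)*(-7/15) - 71 = -7*(52 + I*√13)²/2535 - 71 = -71 - 7*(52 + I*√13)²/2535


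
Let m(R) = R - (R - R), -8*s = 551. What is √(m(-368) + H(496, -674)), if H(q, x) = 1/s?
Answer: 2*I*√27932394/551 ≈ 19.184*I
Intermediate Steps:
s = -551/8 (s = -⅛*551 = -551/8 ≈ -68.875)
H(q, x) = -8/551 (H(q, x) = 1/(-551/8) = -8/551)
m(R) = R (m(R) = R - 1*0 = R + 0 = R)
√(m(-368) + H(496, -674)) = √(-368 - 8/551) = √(-202776/551) = 2*I*√27932394/551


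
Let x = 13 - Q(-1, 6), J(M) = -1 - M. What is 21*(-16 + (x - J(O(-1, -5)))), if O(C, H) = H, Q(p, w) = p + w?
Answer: -252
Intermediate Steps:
x = 8 (x = 13 - (-1 + 6) = 13 - 1*5 = 13 - 5 = 8)
21*(-16 + (x - J(O(-1, -5)))) = 21*(-16 + (8 - (-1 - 1*(-5)))) = 21*(-16 + (8 - (-1 + 5))) = 21*(-16 + (8 - 1*4)) = 21*(-16 + (8 - 4)) = 21*(-16 + 4) = 21*(-12) = -252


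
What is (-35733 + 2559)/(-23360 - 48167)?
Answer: 33174/71527 ≈ 0.46380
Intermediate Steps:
(-35733 + 2559)/(-23360 - 48167) = -33174/(-71527) = -33174*(-1/71527) = 33174/71527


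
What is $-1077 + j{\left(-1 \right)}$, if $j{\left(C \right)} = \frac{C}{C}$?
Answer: $-1076$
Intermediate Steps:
$j{\left(C \right)} = 1$
$-1077 + j{\left(-1 \right)} = -1077 + 1 = -1076$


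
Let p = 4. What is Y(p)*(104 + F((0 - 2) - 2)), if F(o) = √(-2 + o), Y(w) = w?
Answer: 416 + 4*I*√6 ≈ 416.0 + 9.798*I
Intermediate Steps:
Y(p)*(104 + F((0 - 2) - 2)) = 4*(104 + √(-2 + ((0 - 2) - 2))) = 4*(104 + √(-2 + (-2 - 2))) = 4*(104 + √(-2 - 4)) = 4*(104 + √(-6)) = 4*(104 + I*√6) = 416 + 4*I*√6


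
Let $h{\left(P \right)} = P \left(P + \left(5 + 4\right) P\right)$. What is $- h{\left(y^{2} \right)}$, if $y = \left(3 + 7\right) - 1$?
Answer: $-65610$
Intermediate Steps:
$y = 9$ ($y = 10 - 1 = 9$)
$h{\left(P \right)} = 10 P^{2}$ ($h{\left(P \right)} = P \left(P + 9 P\right) = P 10 P = 10 P^{2}$)
$- h{\left(y^{2} \right)} = - 10 \left(9^{2}\right)^{2} = - 10 \cdot 81^{2} = - 10 \cdot 6561 = \left(-1\right) 65610 = -65610$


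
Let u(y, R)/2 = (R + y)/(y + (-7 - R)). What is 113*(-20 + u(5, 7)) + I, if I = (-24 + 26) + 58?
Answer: -7504/3 ≈ -2501.3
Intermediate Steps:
u(y, R) = 2*(R + y)/(-7 + y - R) (u(y, R) = 2*((R + y)/(y + (-7 - R))) = 2*((R + y)/(-7 + y - R)) = 2*(R + y)/(-7 + y - R))
I = 60 (I = 2 + 58 = 60)
113*(-20 + u(5, 7)) + I = 113*(-20 + 2*(7 + 5)/(-7 + 5 - 1*7)) + 60 = 113*(-20 + 2*12/(-7 + 5 - 7)) + 60 = 113*(-20 + 2*12/(-9)) + 60 = 113*(-20 + 2*(-⅑)*12) + 60 = 113*(-20 - 8/3) + 60 = 113*(-68/3) + 60 = -7684/3 + 60 = -7504/3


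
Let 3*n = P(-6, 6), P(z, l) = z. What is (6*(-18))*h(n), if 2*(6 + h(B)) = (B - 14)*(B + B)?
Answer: -2808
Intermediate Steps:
n = -2 (n = (1/3)*(-6) = -2)
h(B) = -6 + B*(-14 + B) (h(B) = -6 + ((B - 14)*(B + B))/2 = -6 + ((-14 + B)*(2*B))/2 = -6 + (2*B*(-14 + B))/2 = -6 + B*(-14 + B))
(6*(-18))*h(n) = (6*(-18))*(-6 + (-2)**2 - 14*(-2)) = -108*(-6 + 4 + 28) = -108*26 = -2808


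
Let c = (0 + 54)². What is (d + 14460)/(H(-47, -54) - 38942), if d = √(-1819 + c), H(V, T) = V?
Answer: -14460/38989 - √1097/38989 ≈ -0.37172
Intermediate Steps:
c = 2916 (c = 54² = 2916)
d = √1097 (d = √(-1819 + 2916) = √1097 ≈ 33.121)
(d + 14460)/(H(-47, -54) - 38942) = (√1097 + 14460)/(-47 - 38942) = (14460 + √1097)/(-38989) = (14460 + √1097)*(-1/38989) = -14460/38989 - √1097/38989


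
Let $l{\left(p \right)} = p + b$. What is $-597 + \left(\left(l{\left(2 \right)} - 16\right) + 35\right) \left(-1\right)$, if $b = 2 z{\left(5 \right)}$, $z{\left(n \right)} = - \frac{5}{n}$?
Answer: $-616$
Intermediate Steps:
$b = -2$ ($b = 2 \left(- \frac{5}{5}\right) = 2 \left(\left(-5\right) \frac{1}{5}\right) = 2 \left(-1\right) = -2$)
$l{\left(p \right)} = -2 + p$ ($l{\left(p \right)} = p - 2 = -2 + p$)
$-597 + \left(\left(l{\left(2 \right)} - 16\right) + 35\right) \left(-1\right) = -597 + \left(\left(\left(-2 + 2\right) - 16\right) + 35\right) \left(-1\right) = -597 + \left(\left(0 - 16\right) + 35\right) \left(-1\right) = -597 + \left(-16 + 35\right) \left(-1\right) = -597 + 19 \left(-1\right) = -597 - 19 = -616$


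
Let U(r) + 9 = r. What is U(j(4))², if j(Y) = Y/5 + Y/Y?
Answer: 1296/25 ≈ 51.840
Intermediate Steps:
j(Y) = 1 + Y/5 (j(Y) = Y*(⅕) + 1 = Y/5 + 1 = 1 + Y/5)
U(r) = -9 + r
U(j(4))² = (-9 + (1 + (⅕)*4))² = (-9 + (1 + ⅘))² = (-9 + 9/5)² = (-36/5)² = 1296/25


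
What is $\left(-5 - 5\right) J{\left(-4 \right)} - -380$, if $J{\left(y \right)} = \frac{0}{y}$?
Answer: $380$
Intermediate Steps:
$J{\left(y \right)} = 0$
$\left(-5 - 5\right) J{\left(-4 \right)} - -380 = \left(-5 - 5\right) 0 - -380 = \left(-5 + \left(-5 + 0\right)\right) 0 + 380 = \left(-5 - 5\right) 0 + 380 = \left(-10\right) 0 + 380 = 0 + 380 = 380$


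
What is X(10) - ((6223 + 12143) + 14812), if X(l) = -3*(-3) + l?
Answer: -33159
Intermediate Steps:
X(l) = 9 + l
X(10) - ((6223 + 12143) + 14812) = (9 + 10) - ((6223 + 12143) + 14812) = 19 - (18366 + 14812) = 19 - 1*33178 = 19 - 33178 = -33159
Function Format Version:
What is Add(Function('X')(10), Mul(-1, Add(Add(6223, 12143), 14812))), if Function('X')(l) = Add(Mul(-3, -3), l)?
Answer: -33159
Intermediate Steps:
Function('X')(l) = Add(9, l)
Add(Function('X')(10), Mul(-1, Add(Add(6223, 12143), 14812))) = Add(Add(9, 10), Mul(-1, Add(Add(6223, 12143), 14812))) = Add(19, Mul(-1, Add(18366, 14812))) = Add(19, Mul(-1, 33178)) = Add(19, -33178) = -33159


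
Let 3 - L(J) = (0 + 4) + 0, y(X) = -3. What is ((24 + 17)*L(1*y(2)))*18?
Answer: -738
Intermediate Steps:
L(J) = -1 (L(J) = 3 - ((0 + 4) + 0) = 3 - (4 + 0) = 3 - 1*4 = 3 - 4 = -1)
((24 + 17)*L(1*y(2)))*18 = ((24 + 17)*(-1))*18 = (41*(-1))*18 = -41*18 = -738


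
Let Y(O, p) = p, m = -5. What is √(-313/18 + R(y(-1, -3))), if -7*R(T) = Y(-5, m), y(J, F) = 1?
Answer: I*√29414/42 ≈ 4.0835*I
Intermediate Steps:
R(T) = 5/7 (R(T) = -⅐*(-5) = 5/7)
√(-313/18 + R(y(-1, -3))) = √(-313/18 + 5/7) = √(-2101/126) = I*√29414/42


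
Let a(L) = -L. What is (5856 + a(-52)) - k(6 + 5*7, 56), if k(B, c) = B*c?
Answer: 3612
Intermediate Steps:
(5856 + a(-52)) - k(6 + 5*7, 56) = (5856 - 1*(-52)) - (6 + 5*7)*56 = (5856 + 52) - (6 + 35)*56 = 5908 - 41*56 = 5908 - 1*2296 = 5908 - 2296 = 3612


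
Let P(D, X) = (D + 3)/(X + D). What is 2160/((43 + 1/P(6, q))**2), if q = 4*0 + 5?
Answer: 43740/39601 ≈ 1.1045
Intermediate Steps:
q = 5 (q = 0 + 5 = 5)
P(D, X) = (3 + D)/(D + X)
2160/((43 + 1/P(6, q))**2) = 2160/((43 + 1/((3 + 6)/(6 + 5)))**2) = 2160/((43 + 1/(9/11))**2) = 2160/((43 + 11/9)**2) = 2160/((398/9)**2) = 2160/(158404/81) = 2160*(81/158404) = 43740/39601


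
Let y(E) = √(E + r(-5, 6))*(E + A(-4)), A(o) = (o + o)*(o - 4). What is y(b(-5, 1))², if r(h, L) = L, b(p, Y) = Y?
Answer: 29575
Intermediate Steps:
A(o) = 2*o*(-4 + o) (A(o) = (2*o)*(-4 + o) = 2*o*(-4 + o))
y(E) = √(6 + E)*(64 + E) (y(E) = √(E + 6)*(E + 2*(-4)*(-4 - 4)) = √(6 + E)*(E + 2*(-4)*(-8)) = √(6 + E)*(E + 64) = √(6 + E)*(64 + E))
y(b(-5, 1))² = (√(6 + 1)*(64 + 1))² = (√7*65)² = (65*√7)² = 29575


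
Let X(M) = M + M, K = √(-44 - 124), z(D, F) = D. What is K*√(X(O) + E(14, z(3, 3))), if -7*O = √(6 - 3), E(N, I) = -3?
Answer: -2*√(126 + 12*√3) ≈ -24.231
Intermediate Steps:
K = 2*I*√42 (K = √(-168) = 2*I*√42 ≈ 12.961*I)
O = -√3/7 (O = -√(6 - 3)/7 = -√3/7 ≈ -0.24744)
X(M) = 2*M
K*√(X(O) + E(14, z(3, 3))) = (2*I*√42)*√(2*(-√3/7) - 3) = (2*I*√42)*√(-2*√3/7 - 3) = (2*I*√42)*√(-3 - 2*√3/7) = 2*I*√42*√(-3 - 2*√3/7)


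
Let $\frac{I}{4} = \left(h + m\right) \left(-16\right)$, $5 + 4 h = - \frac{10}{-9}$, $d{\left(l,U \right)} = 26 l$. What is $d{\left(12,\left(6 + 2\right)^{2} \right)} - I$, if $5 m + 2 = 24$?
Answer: $\frac{23912}{45} \approx 531.38$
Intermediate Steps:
$m = \frac{22}{5}$ ($m = - \frac{2}{5} + \frac{1}{5} \cdot 24 = - \frac{2}{5} + \frac{24}{5} = \frac{22}{5} \approx 4.4$)
$h = - \frac{35}{36}$ ($h = - \frac{5}{4} + \frac{\left(-10\right) \frac{1}{-9}}{4} = - \frac{5}{4} + \frac{\left(-10\right) \left(- \frac{1}{9}\right)}{4} = - \frac{5}{4} + \frac{1}{4} \cdot \frac{10}{9} = - \frac{5}{4} + \frac{5}{18} = - \frac{35}{36} \approx -0.97222$)
$I = - \frac{9872}{45}$ ($I = 4 \left(- \frac{35}{36} + \frac{22}{5}\right) \left(-16\right) = 4 \cdot \frac{617}{180} \left(-16\right) = 4 \left(- \frac{2468}{45}\right) = - \frac{9872}{45} \approx -219.38$)
$d{\left(12,\left(6 + 2\right)^{2} \right)} - I = 26 \cdot 12 - - \frac{9872}{45} = 312 + \frac{9872}{45} = \frac{23912}{45}$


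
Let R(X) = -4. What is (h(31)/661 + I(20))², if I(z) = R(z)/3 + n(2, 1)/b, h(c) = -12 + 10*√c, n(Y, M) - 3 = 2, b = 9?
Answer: 22671325/35390601 - 94700*√31/3932289 ≈ 0.50652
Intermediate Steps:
n(Y, M) = 5 (n(Y, M) = 3 + 2 = 5)
I(z) = -7/9 (I(z) = -4/3 + 5/9 = -7/9)
(h(31)/661 + I(20))² = ((-12 + 10*√31)/661 - 7/9)² = ((-12 + 10*√31)*(1/661) - 7/9)² = ((-12/661 + 10*√31/661) - 7/9)² = (-4735/5949 + 10*√31/661)²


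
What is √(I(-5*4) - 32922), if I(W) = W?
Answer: I*√32942 ≈ 181.5*I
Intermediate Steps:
√(I(-5*4) - 32922) = √(-5*4 - 32922) = √(-20 - 32922) = √(-32942) = I*√32942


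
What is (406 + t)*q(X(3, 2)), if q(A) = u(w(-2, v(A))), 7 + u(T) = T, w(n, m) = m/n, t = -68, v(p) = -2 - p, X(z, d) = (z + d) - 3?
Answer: -1690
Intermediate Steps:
X(z, d) = -3 + d + z (X(z, d) = (d + z) - 3 = -3 + d + z)
u(T) = -7 + T
q(A) = -6 + A/2 (q(A) = -7 + (-2 - A)/(-2) = -7 + (-2 - A)*(-½) = -7 + (1 + A/2) = -6 + A/2)
(406 + t)*q(X(3, 2)) = (406 - 68)*(-6 + (-3 + 2 + 3)/2) = 338*(-6 + (½)*2) = 338*(-6 + 1) = 338*(-5) = -1690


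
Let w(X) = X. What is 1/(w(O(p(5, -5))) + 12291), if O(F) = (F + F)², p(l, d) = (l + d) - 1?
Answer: 1/12295 ≈ 8.1334e-5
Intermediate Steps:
p(l, d) = -1 + d + l (p(l, d) = (d + l) - 1 = -1 + d + l)
O(F) = 4*F² (O(F) = (2*F)² = 4*F²)
1/(w(O(p(5, -5))) + 12291) = 1/(4*(-1 - 5 + 5)² + 12291) = 1/(4*(-1)² + 12291) = 1/(4*1 + 12291) = 1/(4 + 12291) = 1/12295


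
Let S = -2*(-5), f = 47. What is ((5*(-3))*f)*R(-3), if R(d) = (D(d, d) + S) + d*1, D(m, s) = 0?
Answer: -4935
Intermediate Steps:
S = 10
R(d) = 10 + d (R(d) = (0 + 10) + d*1 = 10 + d)
((5*(-3))*f)*R(-3) = ((5*(-3))*47)*(10 - 3) = -15*47*7 = -705*7 = -4935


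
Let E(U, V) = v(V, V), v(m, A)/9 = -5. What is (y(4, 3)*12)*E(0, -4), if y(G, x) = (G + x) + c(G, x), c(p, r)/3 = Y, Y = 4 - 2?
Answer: -7020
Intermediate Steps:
Y = 2
c(p, r) = 6 (c(p, r) = 3*2 = 6)
v(m, A) = -45 (v(m, A) = 9*(-5) = -45)
E(U, V) = -45
y(G, x) = 6 + G + x (y(G, x) = (G + x) + 6 = 6 + G + x)
(y(4, 3)*12)*E(0, -4) = ((6 + 4 + 3)*12)*(-45) = (13*12)*(-45) = 156*(-45) = -7020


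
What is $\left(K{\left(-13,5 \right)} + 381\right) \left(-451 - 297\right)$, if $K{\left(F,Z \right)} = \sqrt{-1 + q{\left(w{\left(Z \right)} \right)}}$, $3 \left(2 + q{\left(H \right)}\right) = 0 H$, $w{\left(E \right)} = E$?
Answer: $-284988 - 748 i \sqrt{3} \approx -2.8499 \cdot 10^{5} - 1295.6 i$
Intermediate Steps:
$q{\left(H \right)} = -2$ ($q{\left(H \right)} = -2 + \frac{0 H}{3} = -2 + \frac{1}{3} \cdot 0 = -2 + 0 = -2$)
$K{\left(F,Z \right)} = i \sqrt{3}$ ($K{\left(F,Z \right)} = \sqrt{-1 - 2} = \sqrt{-3} = i \sqrt{3}$)
$\left(K{\left(-13,5 \right)} + 381\right) \left(-451 - 297\right) = \left(i \sqrt{3} + 381\right) \left(-451 - 297\right) = \left(381 + i \sqrt{3}\right) \left(-748\right) = -284988 - 748 i \sqrt{3}$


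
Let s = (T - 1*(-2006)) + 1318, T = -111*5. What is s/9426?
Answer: 923/3142 ≈ 0.29376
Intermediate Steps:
T = -555
s = 2769 (s = (-555 - 1*(-2006)) + 1318 = (-555 + 2006) + 1318 = 1451 + 1318 = 2769)
s/9426 = 2769/9426 = 2769*(1/9426) = 923/3142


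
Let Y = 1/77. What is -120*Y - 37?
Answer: -2969/77 ≈ -38.558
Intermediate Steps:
Y = 1/77 ≈ 0.012987
-120*Y - 37 = -120*1/77 - 37 = -120/77 - 37 = -2969/77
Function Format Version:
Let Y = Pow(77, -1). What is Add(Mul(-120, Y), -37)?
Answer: Rational(-2969, 77) ≈ -38.558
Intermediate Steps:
Y = Rational(1, 77) ≈ 0.012987
Add(Mul(-120, Y), -37) = Add(Mul(-120, Rational(1, 77)), -37) = Add(Rational(-120, 77), -37) = Rational(-2969, 77)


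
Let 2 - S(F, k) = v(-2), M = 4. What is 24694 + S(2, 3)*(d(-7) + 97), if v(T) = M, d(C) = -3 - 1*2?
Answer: 24510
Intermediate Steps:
d(C) = -5 (d(C) = -3 - 2 = -5)
v(T) = 4
S(F, k) = -2 (S(F, k) = 2 - 1*4 = 2 - 4 = -2)
24694 + S(2, 3)*(d(-7) + 97) = 24694 - 2*(-5 + 97) = 24694 - 2*92 = 24694 - 184 = 24510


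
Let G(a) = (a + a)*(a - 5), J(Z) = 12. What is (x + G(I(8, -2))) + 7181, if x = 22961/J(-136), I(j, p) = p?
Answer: 109469/12 ≈ 9122.4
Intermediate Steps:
x = 22961/12 ≈ 1913.4
G(a) = 2*a*(-5 + a) (G(a) = (2*a)*(-5 + a) = 2*a*(-5 + a))
(x + G(I(8, -2))) + 7181 = (22961/12 + 2*(-2)*(-5 - 2)) + 7181 = (22961/12 + 2*(-2)*(-7)) + 7181 = (22961/12 + 28) + 7181 = 23297/12 + 7181 = 109469/12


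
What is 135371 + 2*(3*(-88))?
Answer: 134843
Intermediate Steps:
135371 + 2*(3*(-88)) = 135371 + 2*(-264) = 135371 - 528 = 134843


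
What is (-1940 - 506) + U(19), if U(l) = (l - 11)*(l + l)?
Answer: -2142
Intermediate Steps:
U(l) = 2*l*(-11 + l) (U(l) = (-11 + l)*(2*l) = 2*l*(-11 + l))
(-1940 - 506) + U(19) = (-1940 - 506) + 2*19*(-11 + 19) = -2446 + 2*19*8 = -2446 + 304 = -2142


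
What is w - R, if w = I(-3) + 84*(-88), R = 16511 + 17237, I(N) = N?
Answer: -41143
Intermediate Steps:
R = 33748
w = -7395 (w = -3 + 84*(-88) = -3 - 7392 = -7395)
w - R = -7395 - 1*33748 = -7395 - 33748 = -41143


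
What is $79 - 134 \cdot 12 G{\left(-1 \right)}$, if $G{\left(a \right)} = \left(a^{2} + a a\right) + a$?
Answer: $-1529$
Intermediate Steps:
$G{\left(a \right)} = a + 2 a^{2}$ ($G{\left(a \right)} = \left(a^{2} + a^{2}\right) + a = 2 a^{2} + a = a + 2 a^{2}$)
$79 - 134 \cdot 12 G{\left(-1 \right)} = 79 - 134 \cdot 12 \left(- (1 + 2 \left(-1\right))\right) = 79 - 134 \cdot 12 \left(- (1 - 2)\right) = 79 - 134 \cdot 12 \left(\left(-1\right) \left(-1\right)\right) = 79 - 134 \cdot 12 \cdot 1 = 79 - 1608 = -1529$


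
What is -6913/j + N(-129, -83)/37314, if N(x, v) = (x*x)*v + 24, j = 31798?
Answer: -3681390127/98875881 ≈ -37.232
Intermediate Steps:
N(x, v) = 24 + v*x**2 (N(x, v) = x**2*v + 24 = v*x**2 + 24 = 24 + v*x**2)
-6913/j + N(-129, -83)/37314 = -6913/31798 + (24 - 83*(-129)**2)/37314 = -6913*1/31798 + (24 - 83*16641)*(1/37314) = -6913/31798 + (24 - 1381203)*(1/37314) = -6913/31798 - 1381179*1/37314 = -6913/31798 - 460393/12438 = -3681390127/98875881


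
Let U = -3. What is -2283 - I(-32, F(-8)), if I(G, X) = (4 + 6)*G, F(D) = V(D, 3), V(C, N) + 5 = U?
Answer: -1963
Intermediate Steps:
V(C, N) = -8 (V(C, N) = -5 - 3 = -8)
F(D) = -8
I(G, X) = 10*G
-2283 - I(-32, F(-8)) = -2283 - 10*(-32) = -2283 - 1*(-320) = -2283 + 320 = -1963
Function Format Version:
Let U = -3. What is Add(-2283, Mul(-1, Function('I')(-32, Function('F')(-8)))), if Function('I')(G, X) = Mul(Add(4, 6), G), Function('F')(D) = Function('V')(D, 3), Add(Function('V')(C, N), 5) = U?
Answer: -1963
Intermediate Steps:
Function('V')(C, N) = -8 (Function('V')(C, N) = Add(-5, -3) = -8)
Function('F')(D) = -8
Function('I')(G, X) = Mul(10, G)
Add(-2283, Mul(-1, Function('I')(-32, Function('F')(-8)))) = Add(-2283, Mul(-1, Mul(10, -32))) = Add(-2283, Mul(-1, -320)) = Add(-2283, 320) = -1963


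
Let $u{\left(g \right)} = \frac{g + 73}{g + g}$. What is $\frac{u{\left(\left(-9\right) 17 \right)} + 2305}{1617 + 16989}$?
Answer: $\frac{352705}{2846718} \approx 0.1239$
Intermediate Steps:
$u{\left(g \right)} = \frac{73 + g}{2 g}$
$\frac{u{\left(\left(-9\right) 17 \right)} + 2305}{1617 + 16989} = \frac{\frac{73 - 153}{2 \left(\left(-9\right) 17\right)} + 2305}{1617 + 16989} = \frac{\frac{73 - 153}{2 \left(-153\right)} + 2305}{18606} = \left(\frac{1}{2} \left(- \frac{1}{153}\right) \left(-80\right) + 2305\right) \frac{1}{18606} = \left(\frac{40}{153} + 2305\right) \frac{1}{18606} = \frac{352705}{153} \cdot \frac{1}{18606} = \frac{352705}{2846718}$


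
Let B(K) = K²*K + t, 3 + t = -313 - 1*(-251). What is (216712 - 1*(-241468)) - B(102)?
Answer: -602963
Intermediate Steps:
t = -65 (t = -3 + (-313 - 1*(-251)) = -3 + (-313 + 251) = -3 - 62 = -65)
B(K) = -65 + K³ (B(K) = K²*K - 65 = K³ - 65 = -65 + K³)
(216712 - 1*(-241468)) - B(102) = (216712 - 1*(-241468)) - (-65 + 102³) = (216712 + 241468) - (-65 + 1061208) = 458180 - 1*1061143 = 458180 - 1061143 = -602963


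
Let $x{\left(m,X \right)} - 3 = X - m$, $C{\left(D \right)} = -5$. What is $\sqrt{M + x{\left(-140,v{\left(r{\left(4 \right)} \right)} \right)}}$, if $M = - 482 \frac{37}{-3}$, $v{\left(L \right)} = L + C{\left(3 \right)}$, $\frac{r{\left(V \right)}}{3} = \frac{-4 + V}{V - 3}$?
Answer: $\frac{2 \sqrt{13686}}{3} \approx 77.991$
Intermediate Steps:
$r{\left(V \right)} = \frac{3 \left(-4 + V\right)}{-3 + V}$ ($r{\left(V \right)} = 3 \frac{-4 + V}{V - 3} = 3 \frac{-4 + V}{-3 + V} = \frac{3 \left(-4 + V\right)}{-3 + V}$)
$v{\left(L \right)} = -5 + L$ ($v{\left(L \right)} = L - 5 = -5 + L$)
$x{\left(m,X \right)} = 3 + X - m$ ($x{\left(m,X \right)} = 3 + \left(X - m\right) = 3 + X - m$)
$M = \frac{17834}{3}$ ($M = - 482 \cdot 37 \left(- \frac{1}{3}\right) = \left(-482\right) \left(- \frac{37}{3}\right) = \frac{17834}{3} \approx 5944.7$)
$\sqrt{M + x{\left(-140,v{\left(r{\left(4 \right)} \right)} \right)}} = \sqrt{\frac{17834}{3} - \left(-138 - \frac{3 \left(-4 + 4\right)}{-3 + 4}\right)} = \sqrt{\frac{17834}{3} + \left(3 - \left(5 - 3 \cdot 1^{-1} \cdot 0\right) + 140\right)} = \sqrt{\frac{17834}{3} + \left(3 - \left(5 - 0\right) + 140\right)} = \sqrt{\frac{17834}{3} + \left(3 + \left(-5 + 0\right) + 140\right)} = \sqrt{\frac{17834}{3} + \left(3 - 5 + 140\right)} = \sqrt{\frac{17834}{3} + 138} = \sqrt{\frac{18248}{3}} = \frac{2 \sqrt{13686}}{3}$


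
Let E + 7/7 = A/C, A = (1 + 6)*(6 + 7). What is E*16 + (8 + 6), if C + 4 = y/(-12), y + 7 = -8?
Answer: -5846/11 ≈ -531.45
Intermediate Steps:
y = -15 (y = -7 - 8 = -15)
A = 91 (A = 7*13 = 91)
C = -11/4 (C = -4 - 15/(-12) = -4 - 15*(-1/12) = -4 + 5/4 = -11/4 ≈ -2.7500)
E = -375/11 (E = -1 + 91/(-11/4) = -1 + 91*(-4/11) = -1 - 364/11 = -375/11 ≈ -34.091)
E*16 + (8 + 6) = -375/11*16 + (8 + 6) = -6000/11 + 14 = -5846/11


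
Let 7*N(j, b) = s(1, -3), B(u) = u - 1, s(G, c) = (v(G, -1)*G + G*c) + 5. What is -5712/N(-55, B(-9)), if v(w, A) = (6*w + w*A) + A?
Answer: -6664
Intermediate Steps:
v(w, A) = A + 6*w + A*w (v(w, A) = (6*w + A*w) + A = A + 6*w + A*w)
s(G, c) = 5 + G*c + G*(-1 + 5*G) (s(G, c) = ((-1 + 6*G - G)*G + G*c) + 5 = ((-1 + 5*G)*G + G*c) + 5 = (G*(-1 + 5*G) + G*c) + 5 = (G*c + G*(-1 + 5*G)) + 5 = 5 + G*c + G*(-1 + 5*G))
B(u) = -1 + u
N(j, b) = 6/7 (N(j, b) = (5 + 1*(-3) + 1*(-1 + 5*1))/7 = (5 - 3 + 1*(-1 + 5))/7 = (5 - 3 + 1*4)/7 = (5 - 3 + 4)/7 = (1/7)*6 = 6/7)
-5712/N(-55, B(-9)) = -5712/6/7 = -5712*7/6 = -6664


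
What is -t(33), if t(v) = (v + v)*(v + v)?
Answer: -4356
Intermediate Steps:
t(v) = 4*v² (t(v) = (2*v)*(2*v) = 4*v²)
-t(33) = -4*33² = -4*1089 = -1*4356 = -4356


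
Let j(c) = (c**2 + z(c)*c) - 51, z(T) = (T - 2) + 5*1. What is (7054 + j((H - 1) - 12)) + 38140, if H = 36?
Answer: 46270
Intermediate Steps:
z(T) = 3 + T (z(T) = (-2 + T) + 5 = 3 + T)
j(c) = -51 + c**2 + c*(3 + c) (j(c) = (c**2 + (3 + c)*c) - 51 = (c**2 + c*(3 + c)) - 51 = -51 + c**2 + c*(3 + c))
(7054 + j((H - 1) - 12)) + 38140 = (7054 + (-51 + ((36 - 1) - 12)**2 + ((36 - 1) - 12)*(3 + ((36 - 1) - 12)))) + 38140 = (7054 + (-51 + (35 - 12)**2 + (35 - 12)*(3 + (35 - 12)))) + 38140 = (7054 + (-51 + 23**2 + 23*(3 + 23))) + 38140 = (7054 + (-51 + 529 + 23*26)) + 38140 = (7054 + (-51 + 529 + 598)) + 38140 = (7054 + 1076) + 38140 = 8130 + 38140 = 46270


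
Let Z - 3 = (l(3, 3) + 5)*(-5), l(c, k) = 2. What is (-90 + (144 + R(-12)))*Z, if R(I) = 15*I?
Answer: 4032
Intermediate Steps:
Z = -32 (Z = 3 + (2 + 5)*(-5) = 3 + 7*(-5) = 3 - 35 = -32)
(-90 + (144 + R(-12)))*Z = (-90 + (144 + 15*(-12)))*(-32) = (-90 + (144 - 180))*(-32) = (-90 - 36)*(-32) = -126*(-32) = 4032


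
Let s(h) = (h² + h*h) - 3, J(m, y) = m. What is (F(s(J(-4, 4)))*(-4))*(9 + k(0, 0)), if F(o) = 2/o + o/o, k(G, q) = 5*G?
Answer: -1116/29 ≈ -38.483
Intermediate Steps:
s(h) = -3 + 2*h² (s(h) = (h² + h²) - 3 = 2*h² - 3 = -3 + 2*h²)
F(o) = 1 + 2/o (F(o) = 2/o + 1 = 1 + 2/o)
(F(s(J(-4, 4)))*(-4))*(9 + k(0, 0)) = (((2 + (-3 + 2*(-4)²))/(-3 + 2*(-4)²))*(-4))*(9 + 5*0) = (((2 + (-3 + 2*16))/(-3 + 2*16))*(-4))*(9 + 0) = (((2 + (-3 + 32))/(-3 + 32))*(-4))*9 = (((2 + 29)/29)*(-4))*9 = (((1/29)*31)*(-4))*9 = ((31/29)*(-4))*9 = -124/29*9 = -1116/29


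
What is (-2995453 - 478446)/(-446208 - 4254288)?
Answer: 3473899/4700496 ≈ 0.73905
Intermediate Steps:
(-2995453 - 478446)/(-446208 - 4254288) = -3473899/(-4700496) = -3473899*(-1/4700496) = 3473899/4700496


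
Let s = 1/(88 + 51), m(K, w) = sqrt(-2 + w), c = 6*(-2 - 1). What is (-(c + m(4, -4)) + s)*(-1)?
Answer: -2503/139 + I*sqrt(6) ≈ -18.007 + 2.4495*I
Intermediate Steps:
c = -18 (c = 6*(-3) = -18)
s = 1/139 ≈ 0.0071942
(-(c + m(4, -4)) + s)*(-1) = (-(-18 + sqrt(-2 - 4)) + 1/139)*(-1) = (-(-18 + sqrt(-6)) + 1/139)*(-1) = (-(-18 + I*sqrt(6)) + 1/139)*(-1) = ((18 - I*sqrt(6)) + 1/139)*(-1) = (2503/139 - I*sqrt(6))*(-1) = -2503/139 + I*sqrt(6)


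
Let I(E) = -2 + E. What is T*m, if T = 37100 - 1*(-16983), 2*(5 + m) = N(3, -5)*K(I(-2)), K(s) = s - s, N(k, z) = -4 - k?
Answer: -270415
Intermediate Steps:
K(s) = 0
m = -5 (m = -5 + ((-4 - 1*3)*0)/2 = -5 + ((-4 - 3)*0)/2 = -5 + (-7*0)/2 = -5 + (½)*0 = -5 + 0 = -5)
T = 54083 (T = 37100 + 16983 = 54083)
T*m = 54083*(-5) = -270415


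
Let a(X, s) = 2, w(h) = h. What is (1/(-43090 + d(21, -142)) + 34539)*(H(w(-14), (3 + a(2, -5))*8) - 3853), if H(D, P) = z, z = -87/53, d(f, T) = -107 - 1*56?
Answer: -305200933612336/2292409 ≈ -1.3314e+8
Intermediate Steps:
d(f, T) = -163 (d(f, T) = -107 - 56 = -163)
z = -87/53 (z = -87*1/53 = -87/53 ≈ -1.6415)
H(D, P) = -87/53
(1/(-43090 + d(21, -142)) + 34539)*(H(w(-14), (3 + a(2, -5))*8) - 3853) = (1/(-43090 - 163) + 34539)*(-87/53 - 3853) = (1/(-43253) + 34539)*(-204296/53) = (-1/43253 + 34539)*(-204296/53) = (1493915366/43253)*(-204296/53) = -305200933612336/2292409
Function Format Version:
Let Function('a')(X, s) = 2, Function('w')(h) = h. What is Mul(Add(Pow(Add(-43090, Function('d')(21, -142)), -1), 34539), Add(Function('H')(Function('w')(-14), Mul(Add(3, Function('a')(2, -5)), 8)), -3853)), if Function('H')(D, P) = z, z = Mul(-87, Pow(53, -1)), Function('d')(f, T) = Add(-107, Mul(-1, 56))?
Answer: Rational(-305200933612336, 2292409) ≈ -1.3314e+8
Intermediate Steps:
Function('d')(f, T) = -163 (Function('d')(f, T) = Add(-107, -56) = -163)
z = Rational(-87, 53) (z = Mul(-87, Rational(1, 53)) = Rational(-87, 53) ≈ -1.6415)
Function('H')(D, P) = Rational(-87, 53)
Mul(Add(Pow(Add(-43090, Function('d')(21, -142)), -1), 34539), Add(Function('H')(Function('w')(-14), Mul(Add(3, Function('a')(2, -5)), 8)), -3853)) = Mul(Add(Pow(Add(-43090, -163), -1), 34539), Add(Rational(-87, 53), -3853)) = Mul(Add(Pow(-43253, -1), 34539), Rational(-204296, 53)) = Mul(Add(Rational(-1, 43253), 34539), Rational(-204296, 53)) = Mul(Rational(1493915366, 43253), Rational(-204296, 53)) = Rational(-305200933612336, 2292409)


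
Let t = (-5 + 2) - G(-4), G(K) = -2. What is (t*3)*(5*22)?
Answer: -330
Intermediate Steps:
t = -1 (t = (-5 + 2) - 1*(-2) = -3 + 2 = -1)
(t*3)*(5*22) = (-1*3)*(5*22) = -3*110 = -330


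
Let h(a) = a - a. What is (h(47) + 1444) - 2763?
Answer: -1319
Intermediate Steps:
h(a) = 0
(h(47) + 1444) - 2763 = (0 + 1444) - 2763 = 1444 - 2763 = -1319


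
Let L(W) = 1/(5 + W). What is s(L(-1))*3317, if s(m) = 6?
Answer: 19902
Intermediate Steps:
s(L(-1))*3317 = 6*3317 = 19902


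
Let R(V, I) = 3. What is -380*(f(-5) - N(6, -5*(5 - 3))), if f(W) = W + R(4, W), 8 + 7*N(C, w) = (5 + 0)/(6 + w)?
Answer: 1805/7 ≈ 257.86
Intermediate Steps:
N(C, w) = -8/7 + 5/(7*(6 + w)) (N(C, w) = -8/7 + ((5 + 0)/(6 + w))/7 = -8/7 + (5/(6 + w))/7 = -8/7 + 5/(7*(6 + w)))
f(W) = 3 + W (f(W) = W + 3 = 3 + W)
-380*(f(-5) - N(6, -5*(5 - 3))) = -380*((3 - 5) - (-43 - (-40)*(5 - 3))/(7*(6 - 5*(5 - 3)))) = -380*(-2 - (-43 - (-40)*2)/(7*(6 - 5*2))) = -380*(-2 - (-43 - 8*(-10))/(7*(6 - 10))) = -380*(-2 - (-43 + 80)/(7*(-4))) = -380*(-2 - (-1)*37/(7*4)) = -380*(-2 - 1*(-37/28)) = -380*(-2 + 37/28) = -380*(-19/28) = 1805/7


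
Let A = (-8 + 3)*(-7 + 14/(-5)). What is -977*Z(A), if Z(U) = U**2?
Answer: -2345777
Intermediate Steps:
A = 49 (A = -5*(-7 + 14*(-1/5)) = -5*(-7 - 14/5) = -5*(-49/5) = 49)
-977*Z(A) = -977*49**2 = -977*2401 = -2345777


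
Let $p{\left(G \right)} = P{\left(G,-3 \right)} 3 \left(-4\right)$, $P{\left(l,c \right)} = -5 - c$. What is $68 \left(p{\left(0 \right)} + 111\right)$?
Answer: $9180$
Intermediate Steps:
$p{\left(G \right)} = 24$ ($p{\left(G \right)} = \left(-5 - -3\right) 3 \left(-4\right) = \left(-5 + 3\right) 3 \left(-4\right) = \left(-2\right) 3 \left(-4\right) = \left(-6\right) \left(-4\right) = 24$)
$68 \left(p{\left(0 \right)} + 111\right) = 68 \left(24 + 111\right) = 68 \cdot 135 = 9180$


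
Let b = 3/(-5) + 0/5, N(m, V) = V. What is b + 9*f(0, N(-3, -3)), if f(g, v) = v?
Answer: -138/5 ≈ -27.600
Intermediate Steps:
b = -3/5 (b = 3*(-1/5) + 0*(1/5) = -3/5 + 0 = -3/5 ≈ -0.60000)
b + 9*f(0, N(-3, -3)) = -3/5 + 9*(-3) = -3/5 - 27 = -138/5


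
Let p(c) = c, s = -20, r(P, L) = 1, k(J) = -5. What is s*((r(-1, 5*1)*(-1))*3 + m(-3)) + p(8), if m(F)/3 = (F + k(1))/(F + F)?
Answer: -12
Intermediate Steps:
m(F) = 3*(-5 + F)/(2*F) (m(F) = 3*((F - 5)/(F + F)) = 3*((-5 + F)/((2*F))) = 3*((-5 + F)*(1/(2*F))) = 3*((-5 + F)/(2*F)) = 3*(-5 + F)/(2*F))
s*((r(-1, 5*1)*(-1))*3 + m(-3)) + p(8) = -20*((1*(-1))*3 + (3/2)*(-5 - 3)/(-3)) + 8 = -20*(-1*3 + (3/2)*(-⅓)*(-8)) + 8 = -20*(-3 + 4) + 8 = -20*1 + 8 = -20 + 8 = -12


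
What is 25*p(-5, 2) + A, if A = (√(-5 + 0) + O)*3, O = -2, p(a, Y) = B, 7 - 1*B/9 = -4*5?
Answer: 6069 + 3*I*√5 ≈ 6069.0 + 6.7082*I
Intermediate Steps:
B = 243 (B = 63 - (-36)*5 = 63 - 9*(-20) = 63 + 180 = 243)
p(a, Y) = 243
A = -6 + 3*I*√5 (A = (√(-5 + 0) - 2)*3 = (√(-5) - 2)*3 = (I*√5 - 2)*3 = (-2 + I*√5)*3 = -6 + 3*I*√5 ≈ -6.0 + 6.7082*I)
25*p(-5, 2) + A = 25*243 + (-6 + 3*I*√5) = 6075 + (-6 + 3*I*√5) = 6069 + 3*I*√5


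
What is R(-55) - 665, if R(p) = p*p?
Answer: 2360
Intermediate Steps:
R(p) = p²
R(-55) - 665 = (-55)² - 665 = 3025 - 665 = 2360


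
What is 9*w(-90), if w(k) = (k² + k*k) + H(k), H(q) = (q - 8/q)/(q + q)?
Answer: 65612023/450 ≈ 1.4580e+5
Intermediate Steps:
H(q) = (q - 8/q)/(2*q) (H(q) = (q - 8/q)/((2*q)) = (q - 8/q)*(1/(2*q)) = (q - 8/q)/(2*q))
w(k) = ½ - 4/k² + 2*k² (w(k) = (k² + k*k) + (½ - 4/k²) = (k² + k²) + (½ - 4/k²) = 2*k² + (½ - 4/k²) = ½ - 4/k² + 2*k²)
9*w(-90) = 9*(½ - 4/(-90)² + 2*(-90)²) = 9*(½ - 4*1/8100 + 2*8100) = 9*(½ - 1/2025 + 16200) = 9*(65612023/4050) = 65612023/450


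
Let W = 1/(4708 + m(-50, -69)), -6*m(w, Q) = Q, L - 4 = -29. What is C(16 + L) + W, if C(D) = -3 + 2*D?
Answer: -198217/9439 ≈ -21.000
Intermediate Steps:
L = -25 (L = 4 - 29 = -25)
m(w, Q) = -Q/6
W = 2/9439 (W = 1/(4708 - 1/6*(-69)) = 1/(4708 + 23/2) = 1/(9439/2) = 2/9439 ≈ 0.00021189)
C(16 + L) + W = (-3 + 2*(16 - 25)) + 2/9439 = (-3 + 2*(-9)) + 2/9439 = (-3 - 18) + 2/9439 = -21 + 2/9439 = -198217/9439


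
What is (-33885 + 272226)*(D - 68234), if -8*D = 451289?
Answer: -237664349901/8 ≈ -2.9708e+10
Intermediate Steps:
D = -451289/8 (D = -⅛*451289 = -451289/8 ≈ -56411.)
(-33885 + 272226)*(D - 68234) = (-33885 + 272226)*(-451289/8 - 68234) = 238341*(-997161/8) = -237664349901/8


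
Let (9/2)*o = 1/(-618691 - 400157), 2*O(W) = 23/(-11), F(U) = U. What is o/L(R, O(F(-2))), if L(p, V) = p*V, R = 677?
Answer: 11/35695084968 ≈ 3.0817e-10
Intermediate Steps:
O(W) = -23/22 (O(W) = (23/(-11))/2 = (23*(-1/11))/2 = (½)*(-23/11) = -23/22)
L(p, V) = V*p
o = -1/4584816 (o = 2/(9*(-618691 - 400157)) = (2/9)/(-1018848) = (2/9)*(-1/1018848) = -1/4584816 ≈ -2.1811e-7)
o/L(R, O(F(-2))) = -1/(4584816*((-23/22*677))) = -1/(4584816*(-15571/22)) = -1/4584816*(-22/15571) = 11/35695084968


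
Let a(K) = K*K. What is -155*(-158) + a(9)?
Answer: 24571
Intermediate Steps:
a(K) = K²
-155*(-158) + a(9) = -155*(-158) + 9² = 24490 + 81 = 24571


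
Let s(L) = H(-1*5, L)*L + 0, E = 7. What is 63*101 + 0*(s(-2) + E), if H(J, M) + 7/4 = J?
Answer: 6363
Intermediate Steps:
H(J, M) = -7/4 + J
s(L) = -27*L/4 (s(L) = (-7/4 - 1*5)*L + 0 = (-7/4 - 5)*L + 0 = -27*L/4 + 0 = -27*L/4)
63*101 + 0*(s(-2) + E) = 63*101 + 0*(-27/4*(-2) + 7) = 6363 + 0*(27/2 + 7) = 6363 + 0*(41/2) = 6363 + 0 = 6363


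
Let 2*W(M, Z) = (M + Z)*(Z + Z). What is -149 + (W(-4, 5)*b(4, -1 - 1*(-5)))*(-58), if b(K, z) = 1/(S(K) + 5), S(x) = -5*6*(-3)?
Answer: -2889/19 ≈ -152.05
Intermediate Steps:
S(x) = 90 (S(x) = -30*(-3) = 90)
W(M, Z) = Z*(M + Z) (W(M, Z) = ((M + Z)*(Z + Z))/2 = ((M + Z)*(2*Z))/2 = (2*Z*(M + Z))/2 = Z*(M + Z))
b(K, z) = 1/95 (b(K, z) = 1/(90 + 5) = 1/95)
-149 + (W(-4, 5)*b(4, -1 - 1*(-5)))*(-58) = -149 + ((5*(-4 + 5))*(1/95))*(-58) = -149 + ((5*1)*(1/95))*(-58) = -149 + (5*(1/95))*(-58) = -149 + (1/19)*(-58) = -149 - 58/19 = -2889/19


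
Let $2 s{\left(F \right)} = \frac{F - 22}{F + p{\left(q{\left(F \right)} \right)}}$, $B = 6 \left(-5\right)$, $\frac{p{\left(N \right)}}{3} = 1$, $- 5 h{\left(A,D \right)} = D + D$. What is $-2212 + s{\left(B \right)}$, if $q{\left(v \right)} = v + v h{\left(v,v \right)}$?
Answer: $- \frac{59698}{27} \approx -2211.0$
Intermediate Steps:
$h{\left(A,D \right)} = - \frac{2 D}{5}$ ($h{\left(A,D \right)} = - \frac{D + D}{5} = - \frac{2 D}{5}$)
$q{\left(v \right)} = v - \frac{2 v^{2}}{5}$ ($q{\left(v \right)} = v + v \left(- \frac{2 v}{5}\right) = v - \frac{2 v^{2}}{5}$)
$p{\left(N \right)} = 3$ ($p{\left(N \right)} = 3 \cdot 1 = 3$)
$B = -30$
$s{\left(F \right)} = \frac{-22 + F}{2 \left(3 + F\right)}$ ($s{\left(F \right)} = \frac{\left(F - 22\right) \frac{1}{F + 3}}{2} = \frac{\left(-22 + F\right) \frac{1}{3 + F}}{2} = \frac{\frac{1}{3 + F} \left(-22 + F\right)}{2} = \frac{-22 + F}{2 \left(3 + F\right)}$)
$-2212 + s{\left(B \right)} = -2212 + \frac{-22 - 30}{2 \left(3 - 30\right)} = -2212 + \frac{1}{2} \frac{1}{-27} \left(-52\right) = -2212 + \frac{1}{2} \left(- \frac{1}{27}\right) \left(-52\right) = -2212 + \frac{26}{27} = - \frac{59698}{27}$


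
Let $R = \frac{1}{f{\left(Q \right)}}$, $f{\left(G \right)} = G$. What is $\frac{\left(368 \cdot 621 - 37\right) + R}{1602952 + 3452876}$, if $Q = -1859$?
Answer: $\frac{35397064}{783232021} \approx 0.045194$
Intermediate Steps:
$R = - \frac{1}{1859}$ ($R = \frac{1}{-1859} = - \frac{1}{1859} \approx -0.00053792$)
$\frac{\left(368 \cdot 621 - 37\right) + R}{1602952 + 3452876} = \frac{\left(368 \cdot 621 - 37\right) - \frac{1}{1859}}{1602952 + 3452876} = \frac{\left(228528 - 37\right) - \frac{1}{1859}}{5055828} = \left(228491 - \frac{1}{1859}\right) \frac{1}{5055828} = \frac{424764768}{1859} \cdot \frac{1}{5055828} = \frac{35397064}{783232021}$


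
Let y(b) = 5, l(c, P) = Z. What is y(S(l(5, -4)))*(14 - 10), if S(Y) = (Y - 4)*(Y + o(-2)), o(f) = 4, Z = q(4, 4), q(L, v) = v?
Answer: 20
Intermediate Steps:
Z = 4
l(c, P) = 4
S(Y) = (-4 + Y)*(4 + Y) (S(Y) = (Y - 4)*(Y + 4) = (-4 + Y)*(4 + Y))
y(S(l(5, -4)))*(14 - 10) = 5*(14 - 10) = 5*4 = 20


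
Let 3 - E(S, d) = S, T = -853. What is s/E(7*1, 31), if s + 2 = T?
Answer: 855/4 ≈ 213.75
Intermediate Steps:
s = -855 (s = -2 - 853 = -855)
E(S, d) = 3 - S
s/E(7*1, 31) = -855/(3 - 7) = -855/(-4) = -855*(-¼) = 855/4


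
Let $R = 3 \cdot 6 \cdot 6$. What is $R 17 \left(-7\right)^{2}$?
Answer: $89964$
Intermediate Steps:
$R = 108$ ($R = 18 \cdot 6 = 108$)
$R 17 \left(-7\right)^{2} = 108 \cdot 17 \left(-7\right)^{2} = 1836 \cdot 49 = 89964$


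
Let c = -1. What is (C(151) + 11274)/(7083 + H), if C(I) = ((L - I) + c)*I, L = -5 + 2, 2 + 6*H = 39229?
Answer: -10398/11675 ≈ -0.89062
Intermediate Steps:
H = 39227/6 (H = -⅓ + (⅙)*39229 = -⅓ + 39229/6 = 39227/6 ≈ 6537.8)
L = -3
C(I) = I*(-4 - I) (C(I) = ((-3 - I) - 1)*I = (-4 - I)*I = I*(-4 - I))
(C(151) + 11274)/(7083 + H) = (-1*151*(4 + 151) + 11274)/(7083 + 39227/6) = (-1*151*155 + 11274)/(81725/6) = (-23405 + 11274)*(6/81725) = -12131*6/81725 = -10398/11675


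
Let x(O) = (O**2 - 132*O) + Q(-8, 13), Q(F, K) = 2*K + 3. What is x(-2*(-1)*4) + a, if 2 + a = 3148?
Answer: 2183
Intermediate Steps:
a = 3146 (a = -2 + 3148 = 3146)
Q(F, K) = 3 + 2*K
x(O) = 29 + O**2 - 132*O (x(O) = (O**2 - 132*O) + (3 + 2*13) = (O**2 - 132*O) + (3 + 26) = (O**2 - 132*O) + 29 = 29 + O**2 - 132*O)
x(-2*(-1)*4) + a = (29 + (-2*(-1)*4)**2 - 132*(-2*(-1))*4) + 3146 = (29 + (2*4)**2 - 264*4) + 3146 = (29 + 8**2 - 132*8) + 3146 = (29 + 64 - 1056) + 3146 = -963 + 3146 = 2183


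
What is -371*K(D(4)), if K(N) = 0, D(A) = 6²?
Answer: 0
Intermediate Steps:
D(A) = 36
-371*K(D(4)) = -371*0 = 0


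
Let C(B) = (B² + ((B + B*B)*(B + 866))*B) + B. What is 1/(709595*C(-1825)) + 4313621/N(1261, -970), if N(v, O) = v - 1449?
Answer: -4458224837243536560863953/194302250800843392000 ≈ -22945.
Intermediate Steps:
N(v, O) = -1449 + v
C(B) = B + B² + B*(866 + B)*(B + B²) (C(B) = (B² + ((B + B²)*(866 + B))*B) + B = (B² + ((866 + B)*(B + B²))*B) + B = (B² + B*(866 + B)*(B + B²)) + B = B + B² + B*(866 + B)*(B + B²))
1/(709595*C(-1825)) + 4313621/N(1261, -970) = 1/(709595*((-1825*(1 + (-1825)³ + 867*(-1825) + 867*(-1825)²)))) + 4313621/(-1449 + 1261) = 1/(709595*((-1825*(1 - 6078390625 - 1582275 + 867*3330625)))) + 4313621/(-188) = 1/(709595*((-1825*(1 - 6078390625 - 1582275 + 2887651875)))) + 4313621*(-1/188) = 1/(709595*((-1825*(-3192321024)))) - 4313621/188 = (1/709595)/5825985868800 - 4313621/188 = (1/709595)*(1/5825985868800) - 4313621/188 = 1/4134090442571136000 - 4313621/188 = -4458224837243536560863953/194302250800843392000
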